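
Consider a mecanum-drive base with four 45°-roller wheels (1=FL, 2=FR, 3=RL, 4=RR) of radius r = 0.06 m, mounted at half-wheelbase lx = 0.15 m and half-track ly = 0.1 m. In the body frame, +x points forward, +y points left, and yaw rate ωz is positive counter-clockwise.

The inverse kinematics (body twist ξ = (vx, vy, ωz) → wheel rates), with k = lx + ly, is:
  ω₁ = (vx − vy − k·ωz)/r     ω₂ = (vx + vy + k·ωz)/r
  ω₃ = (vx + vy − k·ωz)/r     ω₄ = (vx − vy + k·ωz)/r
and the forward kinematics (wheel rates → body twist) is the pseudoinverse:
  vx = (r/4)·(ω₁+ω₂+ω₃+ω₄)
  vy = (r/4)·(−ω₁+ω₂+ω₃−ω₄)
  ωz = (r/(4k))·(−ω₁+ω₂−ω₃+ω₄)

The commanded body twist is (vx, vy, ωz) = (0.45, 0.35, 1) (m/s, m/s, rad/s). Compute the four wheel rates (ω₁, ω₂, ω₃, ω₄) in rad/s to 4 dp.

k = lx + ly = 0.15 + 0.1 = 0.2500;  k·ωz = 0.2500·1 = 0.2500
ω₁ (FL) = (vx − vy − k·ωz)/r = -0.1500/0.06 = -2.5000
ω₂ (FR) = (vx + vy + k·ωz)/r = 1.0500/0.06 = 17.5000
ω₃ (RL) = (vx + vy − k·ωz)/r = 0.5500/0.06 = 9.1667
ω₄ (RR) = (vx − vy + k·ωz)/r = 0.3500/0.06 = 5.8333

(-2.5000, 17.5000, 9.1667, 5.8333)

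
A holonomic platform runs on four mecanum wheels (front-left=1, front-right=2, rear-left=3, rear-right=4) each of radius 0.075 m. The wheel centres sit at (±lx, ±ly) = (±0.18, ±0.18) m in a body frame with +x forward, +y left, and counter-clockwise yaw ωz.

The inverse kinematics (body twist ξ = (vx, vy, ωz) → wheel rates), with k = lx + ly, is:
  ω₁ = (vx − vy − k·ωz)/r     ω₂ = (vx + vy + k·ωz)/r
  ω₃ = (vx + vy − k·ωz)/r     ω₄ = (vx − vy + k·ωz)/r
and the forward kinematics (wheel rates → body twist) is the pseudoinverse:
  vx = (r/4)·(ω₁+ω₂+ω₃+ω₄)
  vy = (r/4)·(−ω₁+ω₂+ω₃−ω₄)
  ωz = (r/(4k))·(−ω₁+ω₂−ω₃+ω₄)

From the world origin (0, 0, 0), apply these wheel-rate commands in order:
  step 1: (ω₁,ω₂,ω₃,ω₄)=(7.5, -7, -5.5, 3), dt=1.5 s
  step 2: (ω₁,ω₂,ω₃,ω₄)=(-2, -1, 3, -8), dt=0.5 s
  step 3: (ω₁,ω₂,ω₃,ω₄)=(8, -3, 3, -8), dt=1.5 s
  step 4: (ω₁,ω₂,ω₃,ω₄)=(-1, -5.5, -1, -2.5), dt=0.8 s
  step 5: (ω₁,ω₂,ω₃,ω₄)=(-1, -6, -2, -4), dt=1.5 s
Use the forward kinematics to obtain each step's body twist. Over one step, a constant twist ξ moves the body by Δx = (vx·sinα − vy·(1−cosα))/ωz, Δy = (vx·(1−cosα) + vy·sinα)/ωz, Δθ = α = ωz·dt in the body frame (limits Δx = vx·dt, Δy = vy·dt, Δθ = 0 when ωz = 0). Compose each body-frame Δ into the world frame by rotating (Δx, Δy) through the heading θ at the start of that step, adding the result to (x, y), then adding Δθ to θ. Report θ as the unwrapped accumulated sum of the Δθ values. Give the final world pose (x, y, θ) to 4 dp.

(0.2421, -0.2140, -3.2448)

step 1: ξ=(vx,vy,ωz)=(-0.0375, -0.4313, -0.3125), dt=1.5 → body Δ=(-0.2031, -0.6105, -0.4688) → world pose (-0.2031, -0.6105, -0.4688)
step 2: ξ=(vx,vy,ωz)=(-0.1500, 0.2250, -0.5208), dt=0.5 → body Δ=(-0.0596, 0.1209, -0.2604) → world pose (-0.2016, -0.4757, -0.7292)
step 3: ξ=(vx,vy,ωz)=(0.0000, 0.0000, -1.1458), dt=1.5 → body Δ=(0.0000, 0.0000, -1.7188) → world pose (-0.2016, -0.4757, -2.4479)
step 4: ξ=(vx,vy,ωz)=(-0.1875, -0.0562, -0.3125), dt=0.8 → body Δ=(-0.1540, -0.0259, -0.2500) → world pose (-0.0997, -0.3573, -2.6979)
step 5: ξ=(vx,vy,ωz)=(-0.2437, -0.0562, -0.3646), dt=1.5 → body Δ=(-0.3702, 0.0173, -0.5469) → world pose (0.2421, -0.2140, -3.2448)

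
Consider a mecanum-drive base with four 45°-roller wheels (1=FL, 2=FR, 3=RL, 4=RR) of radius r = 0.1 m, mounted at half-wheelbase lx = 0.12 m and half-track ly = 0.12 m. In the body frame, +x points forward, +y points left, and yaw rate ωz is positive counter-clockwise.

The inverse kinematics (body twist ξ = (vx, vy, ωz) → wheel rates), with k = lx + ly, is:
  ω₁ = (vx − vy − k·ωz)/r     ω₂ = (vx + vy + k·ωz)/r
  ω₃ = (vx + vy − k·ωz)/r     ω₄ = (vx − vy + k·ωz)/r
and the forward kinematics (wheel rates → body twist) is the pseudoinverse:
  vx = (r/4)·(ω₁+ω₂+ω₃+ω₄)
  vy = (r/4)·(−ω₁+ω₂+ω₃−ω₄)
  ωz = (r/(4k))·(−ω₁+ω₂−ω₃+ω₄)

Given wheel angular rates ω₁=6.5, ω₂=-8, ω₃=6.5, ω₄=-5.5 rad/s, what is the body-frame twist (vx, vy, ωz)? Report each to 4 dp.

(-0.0125, -0.0625, -2.7604)

k = lx + ly = 0.12 + 0.12 = 0.2400
ω₁+ω₂+ω₃+ω₄ = -0.5000  →  vx = (0.1/4)·-0.5000 = -0.0125
−ω₁+ω₂+ω₃−ω₄ = -2.5000  →  vy = (0.1/4)·-2.5000 = -0.0625
−ω₁+ω₂−ω₃+ω₄ = -26.5000  →  ωz = (0.1/0.9600)·-26.5000 = -2.7604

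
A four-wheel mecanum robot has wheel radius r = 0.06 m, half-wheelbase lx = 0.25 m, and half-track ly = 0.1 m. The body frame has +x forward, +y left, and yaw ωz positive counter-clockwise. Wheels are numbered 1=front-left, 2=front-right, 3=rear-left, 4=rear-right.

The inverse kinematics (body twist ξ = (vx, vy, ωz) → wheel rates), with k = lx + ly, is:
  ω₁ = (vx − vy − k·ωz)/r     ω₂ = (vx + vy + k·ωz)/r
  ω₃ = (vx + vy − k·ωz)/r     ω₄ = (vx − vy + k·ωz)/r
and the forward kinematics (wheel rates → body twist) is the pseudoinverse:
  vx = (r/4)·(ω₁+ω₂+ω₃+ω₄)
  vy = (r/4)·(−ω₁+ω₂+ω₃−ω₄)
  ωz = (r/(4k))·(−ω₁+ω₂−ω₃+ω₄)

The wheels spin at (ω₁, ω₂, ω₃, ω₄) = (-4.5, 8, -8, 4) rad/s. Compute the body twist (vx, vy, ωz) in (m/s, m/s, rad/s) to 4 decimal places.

(-0.0075, 0.0075, 1.0500)

k = lx + ly = 0.25 + 0.1 = 0.3500
ω₁+ω₂+ω₃+ω₄ = -0.5000  →  vx = (0.06/4)·-0.5000 = -0.0075
−ω₁+ω₂+ω₃−ω₄ = 0.5000  →  vy = (0.06/4)·0.5000 = 0.0075
−ω₁+ω₂−ω₃+ω₄ = 24.5000  →  ωz = (0.06/1.4000)·24.5000 = 1.0500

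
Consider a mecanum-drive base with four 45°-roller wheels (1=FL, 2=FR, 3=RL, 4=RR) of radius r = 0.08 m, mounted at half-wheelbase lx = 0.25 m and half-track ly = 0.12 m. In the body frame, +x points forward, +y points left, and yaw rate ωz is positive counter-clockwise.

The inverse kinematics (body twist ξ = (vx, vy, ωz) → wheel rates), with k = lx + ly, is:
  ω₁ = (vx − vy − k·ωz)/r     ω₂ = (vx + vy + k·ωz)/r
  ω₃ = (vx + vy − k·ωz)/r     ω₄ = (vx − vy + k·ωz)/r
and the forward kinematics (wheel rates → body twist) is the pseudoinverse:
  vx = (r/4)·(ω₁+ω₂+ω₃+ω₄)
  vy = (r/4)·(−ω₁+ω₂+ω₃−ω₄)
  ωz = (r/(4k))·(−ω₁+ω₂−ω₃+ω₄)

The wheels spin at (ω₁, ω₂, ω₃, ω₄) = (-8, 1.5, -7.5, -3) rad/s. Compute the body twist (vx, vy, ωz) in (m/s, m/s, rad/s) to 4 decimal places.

k = lx + ly = 0.25 + 0.12 = 0.3700
ω₁+ω₂+ω₃+ω₄ = -17.0000  →  vx = (0.08/4)·-17.0000 = -0.3400
−ω₁+ω₂+ω₃−ω₄ = 5.0000  →  vy = (0.08/4)·5.0000 = 0.1000
−ω₁+ω₂−ω₃+ω₄ = 14.0000  →  ωz = (0.08/1.4800)·14.0000 = 0.7568

(-0.3400, 0.1000, 0.7568)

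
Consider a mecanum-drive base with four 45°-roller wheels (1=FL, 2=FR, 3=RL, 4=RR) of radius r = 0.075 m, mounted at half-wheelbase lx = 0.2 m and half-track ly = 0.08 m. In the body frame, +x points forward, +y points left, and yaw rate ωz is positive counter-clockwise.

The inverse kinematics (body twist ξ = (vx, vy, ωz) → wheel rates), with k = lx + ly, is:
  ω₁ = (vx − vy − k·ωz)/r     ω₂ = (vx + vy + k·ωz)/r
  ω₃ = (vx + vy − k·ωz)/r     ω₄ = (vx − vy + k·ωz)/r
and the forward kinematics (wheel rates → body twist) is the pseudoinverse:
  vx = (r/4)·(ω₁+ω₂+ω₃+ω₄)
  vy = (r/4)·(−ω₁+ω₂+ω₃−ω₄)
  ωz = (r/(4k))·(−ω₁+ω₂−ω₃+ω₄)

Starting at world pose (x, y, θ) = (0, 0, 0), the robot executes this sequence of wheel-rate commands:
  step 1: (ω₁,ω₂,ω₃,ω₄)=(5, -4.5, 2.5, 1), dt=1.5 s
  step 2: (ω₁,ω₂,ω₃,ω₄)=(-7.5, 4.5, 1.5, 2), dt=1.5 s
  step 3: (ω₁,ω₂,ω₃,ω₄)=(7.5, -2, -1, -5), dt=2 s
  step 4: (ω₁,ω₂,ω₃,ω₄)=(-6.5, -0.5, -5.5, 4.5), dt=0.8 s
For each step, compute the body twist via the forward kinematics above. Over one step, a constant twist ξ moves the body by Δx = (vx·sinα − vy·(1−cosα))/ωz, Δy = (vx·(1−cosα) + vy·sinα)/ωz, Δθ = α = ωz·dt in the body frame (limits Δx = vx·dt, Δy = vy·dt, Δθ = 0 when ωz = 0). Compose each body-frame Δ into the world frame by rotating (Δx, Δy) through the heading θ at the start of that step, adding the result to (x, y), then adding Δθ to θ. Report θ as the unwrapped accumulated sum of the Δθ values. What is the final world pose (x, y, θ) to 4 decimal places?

step 1: ξ=(vx,vy,ωz)=(0.0750, -0.1500, -0.7366), dt=1.5 → body Δ=(-0.0212, -0.2380, -1.1049) → world pose (-0.0212, -0.2380, -1.1049)
step 2: ξ=(vx,vy,ωz)=(0.0094, 0.2156, 0.8371), dt=1.5 → body Δ=(-0.1671, 0.2526, 1.2556) → world pose (0.1295, 0.0248, 0.1507)
step 3: ξ=(vx,vy,ωz)=(-0.0094, -0.1031, -0.9040), dt=2.0 → body Δ=(-0.1510, -0.0981, -1.8080) → world pose (-0.0051, -0.0949, -1.6574)
step 4: ξ=(vx,vy,ωz)=(-0.1500, -0.0750, 1.0714), dt=0.8 → body Δ=(-0.0817, -0.1013, 0.8571) → world pose (-0.0989, -0.0048, -0.8002)

(-0.0989, -0.0048, -0.8002)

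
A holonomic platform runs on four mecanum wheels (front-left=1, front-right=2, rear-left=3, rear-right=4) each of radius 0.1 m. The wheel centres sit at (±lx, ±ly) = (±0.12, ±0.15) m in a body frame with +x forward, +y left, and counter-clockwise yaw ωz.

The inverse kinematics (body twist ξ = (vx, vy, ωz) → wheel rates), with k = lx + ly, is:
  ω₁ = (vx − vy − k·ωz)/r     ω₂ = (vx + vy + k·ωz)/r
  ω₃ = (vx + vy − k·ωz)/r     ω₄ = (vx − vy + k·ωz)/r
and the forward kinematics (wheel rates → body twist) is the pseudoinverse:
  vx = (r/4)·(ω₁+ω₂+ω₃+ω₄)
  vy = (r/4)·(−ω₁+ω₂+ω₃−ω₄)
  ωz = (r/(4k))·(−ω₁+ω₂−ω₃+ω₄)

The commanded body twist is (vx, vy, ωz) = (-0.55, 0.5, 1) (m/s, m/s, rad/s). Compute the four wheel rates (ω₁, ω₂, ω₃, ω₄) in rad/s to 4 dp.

k = lx + ly = 0.12 + 0.15 = 0.2700;  k·ωz = 0.2700·1 = 0.2700
ω₁ (FL) = (vx − vy − k·ωz)/r = -1.3200/0.1 = -13.2000
ω₂ (FR) = (vx + vy + k·ωz)/r = 0.2200/0.1 = 2.2000
ω₃ (RL) = (vx + vy − k·ωz)/r = -0.3200/0.1 = -3.2000
ω₄ (RR) = (vx − vy + k·ωz)/r = -0.7800/0.1 = -7.8000

(-13.2000, 2.2000, -3.2000, -7.8000)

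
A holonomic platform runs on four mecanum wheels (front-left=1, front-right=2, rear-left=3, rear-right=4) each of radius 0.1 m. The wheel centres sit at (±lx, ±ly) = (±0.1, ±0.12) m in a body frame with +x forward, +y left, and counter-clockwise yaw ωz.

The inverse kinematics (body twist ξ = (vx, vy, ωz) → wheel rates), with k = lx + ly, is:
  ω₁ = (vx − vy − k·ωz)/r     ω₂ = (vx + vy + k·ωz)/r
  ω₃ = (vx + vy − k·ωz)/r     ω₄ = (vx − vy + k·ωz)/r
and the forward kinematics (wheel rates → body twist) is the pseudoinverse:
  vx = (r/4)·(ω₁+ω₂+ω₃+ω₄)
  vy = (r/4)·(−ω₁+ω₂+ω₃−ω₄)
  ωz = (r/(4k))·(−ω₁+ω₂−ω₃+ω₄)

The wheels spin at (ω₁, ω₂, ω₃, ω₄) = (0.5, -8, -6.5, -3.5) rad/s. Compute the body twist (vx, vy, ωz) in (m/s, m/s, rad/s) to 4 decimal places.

k = lx + ly = 0.1 + 0.12 = 0.2200
ω₁+ω₂+ω₃+ω₄ = -17.5000  →  vx = (0.1/4)·-17.5000 = -0.4375
−ω₁+ω₂+ω₃−ω₄ = -11.5000  →  vy = (0.1/4)·-11.5000 = -0.2875
−ω₁+ω₂−ω₃+ω₄ = -5.5000  →  ωz = (0.1/0.8800)·-5.5000 = -0.6250

(-0.4375, -0.2875, -0.6250)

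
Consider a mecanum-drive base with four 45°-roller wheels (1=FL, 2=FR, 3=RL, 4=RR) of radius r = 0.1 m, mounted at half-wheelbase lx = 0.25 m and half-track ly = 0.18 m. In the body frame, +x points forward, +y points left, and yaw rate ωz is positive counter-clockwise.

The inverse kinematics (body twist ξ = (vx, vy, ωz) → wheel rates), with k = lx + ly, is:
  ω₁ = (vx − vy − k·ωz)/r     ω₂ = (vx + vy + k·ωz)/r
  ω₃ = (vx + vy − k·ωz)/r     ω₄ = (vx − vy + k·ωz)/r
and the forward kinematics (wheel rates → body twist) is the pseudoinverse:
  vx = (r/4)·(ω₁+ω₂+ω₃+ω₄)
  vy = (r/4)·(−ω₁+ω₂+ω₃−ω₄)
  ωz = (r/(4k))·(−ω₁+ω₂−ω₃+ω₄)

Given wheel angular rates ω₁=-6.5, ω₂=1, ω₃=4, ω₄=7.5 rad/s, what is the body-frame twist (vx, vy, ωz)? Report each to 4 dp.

k = lx + ly = 0.25 + 0.18 = 0.4300
ω₁+ω₂+ω₃+ω₄ = 6.0000  →  vx = (0.1/4)·6.0000 = 0.1500
−ω₁+ω₂+ω₃−ω₄ = 4.0000  →  vy = (0.1/4)·4.0000 = 0.1000
−ω₁+ω₂−ω₃+ω₄ = 11.0000  →  ωz = (0.1/1.7200)·11.0000 = 0.6395

(0.1500, 0.1000, 0.6395)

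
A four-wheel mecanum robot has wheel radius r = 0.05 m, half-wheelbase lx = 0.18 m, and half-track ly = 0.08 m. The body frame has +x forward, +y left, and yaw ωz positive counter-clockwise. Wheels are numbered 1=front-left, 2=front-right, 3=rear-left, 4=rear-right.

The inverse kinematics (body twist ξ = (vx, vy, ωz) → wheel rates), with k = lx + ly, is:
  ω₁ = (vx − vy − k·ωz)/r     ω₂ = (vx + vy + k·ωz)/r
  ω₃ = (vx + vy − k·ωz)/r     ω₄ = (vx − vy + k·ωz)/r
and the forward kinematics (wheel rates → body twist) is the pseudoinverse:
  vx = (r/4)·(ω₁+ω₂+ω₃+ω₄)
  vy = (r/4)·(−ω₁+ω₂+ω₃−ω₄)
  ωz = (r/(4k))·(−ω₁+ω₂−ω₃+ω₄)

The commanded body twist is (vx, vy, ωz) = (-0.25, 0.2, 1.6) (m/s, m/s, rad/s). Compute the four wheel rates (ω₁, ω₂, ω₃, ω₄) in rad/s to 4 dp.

(-17.3200, 7.3200, -9.3200, -0.6800)

k = lx + ly = 0.18 + 0.08 = 0.2600;  k·ωz = 0.2600·1.6 = 0.4160
ω₁ (FL) = (vx − vy − k·ωz)/r = -0.8660/0.05 = -17.3200
ω₂ (FR) = (vx + vy + k·ωz)/r = 0.3660/0.05 = 7.3200
ω₃ (RL) = (vx + vy − k·ωz)/r = -0.4660/0.05 = -9.3200
ω₄ (RR) = (vx − vy + k·ωz)/r = -0.0340/0.05 = -0.6800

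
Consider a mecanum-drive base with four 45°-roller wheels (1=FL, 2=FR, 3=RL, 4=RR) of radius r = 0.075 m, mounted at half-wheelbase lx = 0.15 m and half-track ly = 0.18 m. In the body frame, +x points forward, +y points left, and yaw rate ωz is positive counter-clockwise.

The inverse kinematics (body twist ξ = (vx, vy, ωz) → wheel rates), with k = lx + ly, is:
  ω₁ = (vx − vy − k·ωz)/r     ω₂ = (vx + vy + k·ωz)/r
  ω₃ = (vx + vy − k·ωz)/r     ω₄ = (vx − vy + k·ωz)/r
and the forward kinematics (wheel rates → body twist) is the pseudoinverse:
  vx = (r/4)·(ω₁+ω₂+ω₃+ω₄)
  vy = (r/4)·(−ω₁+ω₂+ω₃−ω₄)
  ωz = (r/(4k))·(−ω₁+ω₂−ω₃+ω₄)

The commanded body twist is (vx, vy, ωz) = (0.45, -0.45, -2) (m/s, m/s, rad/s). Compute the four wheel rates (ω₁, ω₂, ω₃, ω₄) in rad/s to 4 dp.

k = lx + ly = 0.15 + 0.18 = 0.3300;  k·ωz = 0.3300·-2 = -0.6600
ω₁ (FL) = (vx − vy − k·ωz)/r = 1.5600/0.075 = 20.8000
ω₂ (FR) = (vx + vy + k·ωz)/r = -0.6600/0.075 = -8.8000
ω₃ (RL) = (vx + vy − k·ωz)/r = 0.6600/0.075 = 8.8000
ω₄ (RR) = (vx − vy + k·ωz)/r = 0.2400/0.075 = 3.2000

(20.8000, -8.8000, 8.8000, 3.2000)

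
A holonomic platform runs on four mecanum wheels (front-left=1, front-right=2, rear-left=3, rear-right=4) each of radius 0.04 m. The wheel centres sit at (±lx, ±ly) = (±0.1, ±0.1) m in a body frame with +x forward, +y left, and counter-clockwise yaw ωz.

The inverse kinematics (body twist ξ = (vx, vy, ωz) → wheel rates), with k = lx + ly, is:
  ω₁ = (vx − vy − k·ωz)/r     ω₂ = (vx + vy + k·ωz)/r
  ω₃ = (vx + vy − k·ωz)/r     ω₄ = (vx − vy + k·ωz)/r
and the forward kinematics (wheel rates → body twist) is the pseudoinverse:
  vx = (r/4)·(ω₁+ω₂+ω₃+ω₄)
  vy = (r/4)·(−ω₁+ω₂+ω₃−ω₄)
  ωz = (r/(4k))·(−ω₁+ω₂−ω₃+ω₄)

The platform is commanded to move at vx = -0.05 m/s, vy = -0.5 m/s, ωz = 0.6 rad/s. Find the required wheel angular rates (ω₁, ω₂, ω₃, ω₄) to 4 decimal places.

(8.2500, -10.7500, -16.7500, 14.2500)

k = lx + ly = 0.1 + 0.1 = 0.2000;  k·ωz = 0.2000·0.6 = 0.1200
ω₁ (FL) = (vx − vy − k·ωz)/r = 0.3300/0.04 = 8.2500
ω₂ (FR) = (vx + vy + k·ωz)/r = -0.4300/0.04 = -10.7500
ω₃ (RL) = (vx + vy − k·ωz)/r = -0.6700/0.04 = -16.7500
ω₄ (RR) = (vx − vy + k·ωz)/r = 0.5700/0.04 = 14.2500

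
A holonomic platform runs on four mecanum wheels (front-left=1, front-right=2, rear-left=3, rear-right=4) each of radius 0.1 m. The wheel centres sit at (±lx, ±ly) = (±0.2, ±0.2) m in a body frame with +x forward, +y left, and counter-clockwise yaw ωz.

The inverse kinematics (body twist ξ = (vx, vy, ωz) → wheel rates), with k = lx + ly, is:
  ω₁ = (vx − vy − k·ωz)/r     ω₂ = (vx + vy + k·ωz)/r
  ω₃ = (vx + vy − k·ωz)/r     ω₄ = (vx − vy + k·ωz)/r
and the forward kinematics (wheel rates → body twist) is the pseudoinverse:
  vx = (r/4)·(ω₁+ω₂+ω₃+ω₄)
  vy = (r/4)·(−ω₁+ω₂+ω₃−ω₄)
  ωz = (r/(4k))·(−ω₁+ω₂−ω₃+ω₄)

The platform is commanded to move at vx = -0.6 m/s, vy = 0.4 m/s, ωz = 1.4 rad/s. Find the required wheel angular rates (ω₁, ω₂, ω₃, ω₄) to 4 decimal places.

(-15.6000, 3.6000, -7.6000, -4.4000)

k = lx + ly = 0.2 + 0.2 = 0.4000;  k·ωz = 0.4000·1.4 = 0.5600
ω₁ (FL) = (vx − vy − k·ωz)/r = -1.5600/0.1 = -15.6000
ω₂ (FR) = (vx + vy + k·ωz)/r = 0.3600/0.1 = 3.6000
ω₃ (RL) = (vx + vy − k·ωz)/r = -0.7600/0.1 = -7.6000
ω₄ (RR) = (vx − vy + k·ωz)/r = -0.4400/0.1 = -4.4000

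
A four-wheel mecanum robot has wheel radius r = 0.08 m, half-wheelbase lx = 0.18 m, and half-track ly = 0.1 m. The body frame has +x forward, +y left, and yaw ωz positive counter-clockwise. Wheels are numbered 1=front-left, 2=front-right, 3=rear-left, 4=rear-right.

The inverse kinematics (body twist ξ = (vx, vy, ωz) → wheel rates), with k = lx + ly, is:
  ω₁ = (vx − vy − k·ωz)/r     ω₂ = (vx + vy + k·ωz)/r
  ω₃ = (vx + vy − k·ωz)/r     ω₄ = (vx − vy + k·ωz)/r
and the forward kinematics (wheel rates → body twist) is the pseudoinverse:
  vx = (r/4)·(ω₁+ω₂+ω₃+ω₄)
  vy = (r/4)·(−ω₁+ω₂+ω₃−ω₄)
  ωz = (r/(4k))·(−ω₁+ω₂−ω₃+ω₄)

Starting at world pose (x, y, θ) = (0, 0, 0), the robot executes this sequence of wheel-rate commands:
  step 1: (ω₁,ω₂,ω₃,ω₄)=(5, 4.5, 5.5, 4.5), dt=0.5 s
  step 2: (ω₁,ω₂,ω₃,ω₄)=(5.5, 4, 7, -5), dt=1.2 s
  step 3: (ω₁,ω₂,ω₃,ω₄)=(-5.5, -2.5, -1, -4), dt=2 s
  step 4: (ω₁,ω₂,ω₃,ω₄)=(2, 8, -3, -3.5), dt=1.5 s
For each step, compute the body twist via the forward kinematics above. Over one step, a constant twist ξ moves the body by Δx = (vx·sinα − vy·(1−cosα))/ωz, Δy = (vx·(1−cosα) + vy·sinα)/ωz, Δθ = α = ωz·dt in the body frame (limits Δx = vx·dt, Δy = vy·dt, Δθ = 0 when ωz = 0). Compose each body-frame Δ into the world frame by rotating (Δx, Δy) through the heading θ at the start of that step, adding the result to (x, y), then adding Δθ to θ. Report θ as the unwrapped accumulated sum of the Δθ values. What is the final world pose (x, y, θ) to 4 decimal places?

(0.8031, 0.6440, -0.6214)

step 1: ξ=(vx,vy,ωz)=(0.3900, 0.0100, -0.1071), dt=0.5 → body Δ=(0.1950, -0.0002, -0.0536) → world pose (0.1950, -0.0002, -0.0536)
step 2: ξ=(vx,vy,ωz)=(0.2300, 0.2100, -0.9643), dt=1.2 → body Δ=(0.3486, 0.0568, -1.1571) → world pose (0.5462, 0.0378, -1.2107)
step 3: ξ=(vx,vy,ωz)=(-0.2600, 0.1200, 0.0000), dt=2.0 → body Δ=(-0.5200, 0.2400, 0.0000) → world pose (0.5876, 0.6090, -1.2107)
step 4: ξ=(vx,vy,ωz)=(0.0700, 0.1300, 0.3929), dt=1.5 → body Δ=(0.0432, 0.2140, 0.5893) → world pose (0.8031, 0.6440, -0.6214)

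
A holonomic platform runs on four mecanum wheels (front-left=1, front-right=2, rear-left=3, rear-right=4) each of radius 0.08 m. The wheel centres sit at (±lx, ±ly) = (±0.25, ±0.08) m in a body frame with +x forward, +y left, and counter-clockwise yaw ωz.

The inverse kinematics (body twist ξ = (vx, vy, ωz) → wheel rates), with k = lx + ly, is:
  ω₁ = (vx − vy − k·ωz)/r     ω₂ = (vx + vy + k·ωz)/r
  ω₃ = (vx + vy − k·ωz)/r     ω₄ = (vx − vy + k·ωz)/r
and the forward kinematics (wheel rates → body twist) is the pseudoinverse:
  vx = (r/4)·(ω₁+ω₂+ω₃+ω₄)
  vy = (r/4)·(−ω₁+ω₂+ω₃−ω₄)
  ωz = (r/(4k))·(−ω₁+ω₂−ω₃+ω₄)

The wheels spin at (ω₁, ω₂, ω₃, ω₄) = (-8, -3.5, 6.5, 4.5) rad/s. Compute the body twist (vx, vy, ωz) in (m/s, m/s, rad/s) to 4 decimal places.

k = lx + ly = 0.25 + 0.08 = 0.3300
ω₁+ω₂+ω₃+ω₄ = -0.5000  →  vx = (0.08/4)·-0.5000 = -0.0100
−ω₁+ω₂+ω₃−ω₄ = 6.5000  →  vy = (0.08/4)·6.5000 = 0.1300
−ω₁+ω₂−ω₃+ω₄ = 2.5000  →  ωz = (0.08/1.3200)·2.5000 = 0.1515

(-0.0100, 0.1300, 0.1515)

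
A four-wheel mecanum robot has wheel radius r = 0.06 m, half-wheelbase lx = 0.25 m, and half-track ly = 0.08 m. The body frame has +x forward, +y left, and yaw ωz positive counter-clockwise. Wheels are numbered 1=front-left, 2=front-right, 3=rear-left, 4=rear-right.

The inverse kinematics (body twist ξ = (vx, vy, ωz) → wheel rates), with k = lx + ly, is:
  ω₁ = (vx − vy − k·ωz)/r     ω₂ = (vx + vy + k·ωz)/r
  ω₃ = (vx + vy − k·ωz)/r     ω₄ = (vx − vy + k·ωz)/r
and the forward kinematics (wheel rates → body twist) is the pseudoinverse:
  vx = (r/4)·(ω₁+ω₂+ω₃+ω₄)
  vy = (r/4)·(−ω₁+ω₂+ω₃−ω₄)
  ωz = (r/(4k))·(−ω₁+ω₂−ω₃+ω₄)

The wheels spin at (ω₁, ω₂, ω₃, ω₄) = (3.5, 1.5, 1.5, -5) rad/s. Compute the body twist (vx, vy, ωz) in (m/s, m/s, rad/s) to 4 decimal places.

k = lx + ly = 0.25 + 0.08 = 0.3300
ω₁+ω₂+ω₃+ω₄ = 1.5000  →  vx = (0.06/4)·1.5000 = 0.0225
−ω₁+ω₂+ω₃−ω₄ = 4.5000  →  vy = (0.06/4)·4.5000 = 0.0675
−ω₁+ω₂−ω₃+ω₄ = -8.5000  →  ωz = (0.06/1.3200)·-8.5000 = -0.3864

(0.0225, 0.0675, -0.3864)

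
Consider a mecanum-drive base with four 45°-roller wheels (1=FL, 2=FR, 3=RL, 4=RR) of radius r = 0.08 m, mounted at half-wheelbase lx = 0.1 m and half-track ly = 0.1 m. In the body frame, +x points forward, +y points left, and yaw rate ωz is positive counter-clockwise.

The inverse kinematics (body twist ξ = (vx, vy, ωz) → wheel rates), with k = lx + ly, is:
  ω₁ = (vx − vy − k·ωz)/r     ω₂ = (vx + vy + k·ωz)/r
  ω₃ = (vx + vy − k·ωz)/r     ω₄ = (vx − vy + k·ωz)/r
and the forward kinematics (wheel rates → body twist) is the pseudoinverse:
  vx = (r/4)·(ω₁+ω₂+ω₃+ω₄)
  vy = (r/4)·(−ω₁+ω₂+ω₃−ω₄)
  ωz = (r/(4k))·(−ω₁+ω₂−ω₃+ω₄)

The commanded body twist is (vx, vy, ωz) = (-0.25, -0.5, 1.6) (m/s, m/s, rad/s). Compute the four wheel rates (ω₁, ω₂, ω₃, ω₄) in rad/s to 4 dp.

k = lx + ly = 0.1 + 0.1 = 0.2000;  k·ωz = 0.2000·1.6 = 0.3200
ω₁ (FL) = (vx − vy − k·ωz)/r = -0.0700/0.08 = -0.8750
ω₂ (FR) = (vx + vy + k·ωz)/r = -0.4300/0.08 = -5.3750
ω₃ (RL) = (vx + vy − k·ωz)/r = -1.0700/0.08 = -13.3750
ω₄ (RR) = (vx − vy + k·ωz)/r = 0.5700/0.08 = 7.1250

(-0.8750, -5.3750, -13.3750, 7.1250)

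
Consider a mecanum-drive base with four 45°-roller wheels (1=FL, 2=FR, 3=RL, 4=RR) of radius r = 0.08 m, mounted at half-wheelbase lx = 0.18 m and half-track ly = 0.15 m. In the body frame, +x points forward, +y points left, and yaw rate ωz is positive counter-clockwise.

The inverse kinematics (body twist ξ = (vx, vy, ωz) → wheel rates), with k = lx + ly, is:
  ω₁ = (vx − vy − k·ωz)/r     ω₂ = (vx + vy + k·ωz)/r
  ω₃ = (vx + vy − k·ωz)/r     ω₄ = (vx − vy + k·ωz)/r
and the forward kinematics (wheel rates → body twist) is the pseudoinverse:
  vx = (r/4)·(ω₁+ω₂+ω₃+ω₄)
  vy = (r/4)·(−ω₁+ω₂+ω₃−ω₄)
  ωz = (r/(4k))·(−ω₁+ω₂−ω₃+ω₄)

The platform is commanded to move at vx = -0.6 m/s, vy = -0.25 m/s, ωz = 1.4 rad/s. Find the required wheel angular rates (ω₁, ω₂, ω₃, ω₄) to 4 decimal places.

(-10.1500, -4.8500, -16.4000, 1.4000)

k = lx + ly = 0.18 + 0.15 = 0.3300;  k·ωz = 0.3300·1.4 = 0.4620
ω₁ (FL) = (vx − vy − k·ωz)/r = -0.8120/0.08 = -10.1500
ω₂ (FR) = (vx + vy + k·ωz)/r = -0.3880/0.08 = -4.8500
ω₃ (RL) = (vx + vy − k·ωz)/r = -1.3120/0.08 = -16.4000
ω₄ (RR) = (vx − vy + k·ωz)/r = 0.1120/0.08 = 1.4000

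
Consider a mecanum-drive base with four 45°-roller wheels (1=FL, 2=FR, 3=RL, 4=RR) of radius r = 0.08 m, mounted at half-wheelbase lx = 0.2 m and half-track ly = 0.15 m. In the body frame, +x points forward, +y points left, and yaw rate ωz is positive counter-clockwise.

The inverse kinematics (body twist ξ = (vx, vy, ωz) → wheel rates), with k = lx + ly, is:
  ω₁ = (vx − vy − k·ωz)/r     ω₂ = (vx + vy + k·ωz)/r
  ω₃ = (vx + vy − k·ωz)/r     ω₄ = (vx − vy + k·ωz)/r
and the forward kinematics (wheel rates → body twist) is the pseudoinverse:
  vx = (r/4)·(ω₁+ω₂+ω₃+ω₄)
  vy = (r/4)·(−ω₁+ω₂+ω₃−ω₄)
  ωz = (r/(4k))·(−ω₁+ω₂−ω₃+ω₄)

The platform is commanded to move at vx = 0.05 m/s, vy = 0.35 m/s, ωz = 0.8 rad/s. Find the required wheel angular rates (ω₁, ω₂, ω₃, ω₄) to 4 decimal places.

k = lx + ly = 0.2 + 0.15 = 0.3500;  k·ωz = 0.3500·0.8 = 0.2800
ω₁ (FL) = (vx − vy − k·ωz)/r = -0.5800/0.08 = -7.2500
ω₂ (FR) = (vx + vy + k·ωz)/r = 0.6800/0.08 = 8.5000
ω₃ (RL) = (vx + vy − k·ωz)/r = 0.1200/0.08 = 1.5000
ω₄ (RR) = (vx − vy + k·ωz)/r = -0.0200/0.08 = -0.2500

(-7.2500, 8.5000, 1.5000, -0.2500)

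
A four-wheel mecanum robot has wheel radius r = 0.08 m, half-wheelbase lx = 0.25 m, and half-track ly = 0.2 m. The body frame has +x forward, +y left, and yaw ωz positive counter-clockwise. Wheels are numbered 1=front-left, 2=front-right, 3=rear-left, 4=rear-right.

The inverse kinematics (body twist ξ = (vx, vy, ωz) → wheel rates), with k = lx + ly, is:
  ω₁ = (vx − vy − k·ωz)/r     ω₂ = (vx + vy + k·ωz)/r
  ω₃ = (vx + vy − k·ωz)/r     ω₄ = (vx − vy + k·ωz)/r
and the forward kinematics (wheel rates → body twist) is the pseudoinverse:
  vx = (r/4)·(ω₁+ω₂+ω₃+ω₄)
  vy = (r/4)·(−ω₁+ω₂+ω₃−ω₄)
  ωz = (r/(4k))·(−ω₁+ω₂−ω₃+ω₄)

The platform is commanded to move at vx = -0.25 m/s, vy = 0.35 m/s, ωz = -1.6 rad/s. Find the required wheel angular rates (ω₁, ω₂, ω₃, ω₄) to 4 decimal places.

(1.5000, -7.7500, 10.2500, -16.5000)

k = lx + ly = 0.25 + 0.2 = 0.4500;  k·ωz = 0.4500·-1.6 = -0.7200
ω₁ (FL) = (vx − vy − k·ωz)/r = 0.1200/0.08 = 1.5000
ω₂ (FR) = (vx + vy + k·ωz)/r = -0.6200/0.08 = -7.7500
ω₃ (RL) = (vx + vy − k·ωz)/r = 0.8200/0.08 = 10.2500
ω₄ (RR) = (vx − vy + k·ωz)/r = -1.3200/0.08 = -16.5000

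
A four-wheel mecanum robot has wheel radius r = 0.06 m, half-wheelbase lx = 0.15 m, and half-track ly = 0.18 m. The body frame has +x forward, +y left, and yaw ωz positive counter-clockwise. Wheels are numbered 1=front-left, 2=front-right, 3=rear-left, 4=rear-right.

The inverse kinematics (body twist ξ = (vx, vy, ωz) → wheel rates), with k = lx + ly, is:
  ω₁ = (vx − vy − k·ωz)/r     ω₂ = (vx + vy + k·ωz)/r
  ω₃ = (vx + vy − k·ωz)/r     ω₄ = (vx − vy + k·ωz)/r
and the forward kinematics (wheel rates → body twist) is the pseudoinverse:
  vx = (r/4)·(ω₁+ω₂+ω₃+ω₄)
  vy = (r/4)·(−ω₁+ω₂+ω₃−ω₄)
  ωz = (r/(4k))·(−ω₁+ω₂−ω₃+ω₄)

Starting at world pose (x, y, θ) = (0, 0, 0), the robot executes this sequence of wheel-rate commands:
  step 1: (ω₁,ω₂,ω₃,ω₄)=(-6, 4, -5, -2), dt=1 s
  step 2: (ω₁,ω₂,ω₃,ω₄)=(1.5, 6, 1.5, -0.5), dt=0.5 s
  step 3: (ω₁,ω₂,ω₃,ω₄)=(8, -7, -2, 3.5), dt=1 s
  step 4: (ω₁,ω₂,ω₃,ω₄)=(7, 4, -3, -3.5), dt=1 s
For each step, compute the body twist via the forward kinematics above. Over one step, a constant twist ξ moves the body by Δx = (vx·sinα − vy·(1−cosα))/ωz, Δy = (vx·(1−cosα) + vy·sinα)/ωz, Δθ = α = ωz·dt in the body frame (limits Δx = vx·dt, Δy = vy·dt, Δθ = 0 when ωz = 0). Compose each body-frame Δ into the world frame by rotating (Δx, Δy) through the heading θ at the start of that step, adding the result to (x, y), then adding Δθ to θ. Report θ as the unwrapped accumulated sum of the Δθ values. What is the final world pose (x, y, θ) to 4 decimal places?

(0.0996, -0.1525, 0.0568)

step 1: ξ=(vx,vy,ωz)=(-0.1350, 0.1050, 0.5909), dt=1.0 → body Δ=(-0.1574, 0.0603, 0.5909) → world pose (-0.1574, 0.0603, 0.5909)
step 2: ξ=(vx,vy,ωz)=(0.1275, 0.0975, 0.1136), dt=0.5 → body Δ=(0.0623, 0.0505, 0.0568) → world pose (-0.1338, 0.1369, 0.6477)
step 3: ξ=(vx,vy,ωz)=(0.0375, -0.3075, -0.4318), dt=1.0 → body Δ=(-0.0290, -0.3060, -0.4318) → world pose (0.0277, -0.1246, 0.2159)
step 4: ξ=(vx,vy,ωz)=(0.0675, -0.0375, -0.1591), dt=1.0 → body Δ=(0.0642, -0.0427, -0.1591) → world pose (0.0996, -0.1525, 0.0568)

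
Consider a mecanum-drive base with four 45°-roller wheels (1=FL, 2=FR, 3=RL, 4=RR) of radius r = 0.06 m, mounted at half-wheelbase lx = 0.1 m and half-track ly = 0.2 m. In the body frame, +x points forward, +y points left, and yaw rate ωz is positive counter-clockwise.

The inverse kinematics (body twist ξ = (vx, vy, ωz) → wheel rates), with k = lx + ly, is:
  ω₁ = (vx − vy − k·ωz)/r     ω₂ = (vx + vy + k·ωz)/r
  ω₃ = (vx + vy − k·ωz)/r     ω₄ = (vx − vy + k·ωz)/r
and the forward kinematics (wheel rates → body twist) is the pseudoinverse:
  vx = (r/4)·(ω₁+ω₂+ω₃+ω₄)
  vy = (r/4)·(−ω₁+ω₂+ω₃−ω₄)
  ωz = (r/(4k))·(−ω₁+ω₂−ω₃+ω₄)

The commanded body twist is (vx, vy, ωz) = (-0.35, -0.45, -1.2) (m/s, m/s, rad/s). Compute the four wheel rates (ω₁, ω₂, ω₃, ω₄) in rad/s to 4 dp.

(7.6667, -19.3333, -7.3333, -4.3333)

k = lx + ly = 0.1 + 0.2 = 0.3000;  k·ωz = 0.3000·-1.2 = -0.3600
ω₁ (FL) = (vx − vy − k·ωz)/r = 0.4600/0.06 = 7.6667
ω₂ (FR) = (vx + vy + k·ωz)/r = -1.1600/0.06 = -19.3333
ω₃ (RL) = (vx + vy − k·ωz)/r = -0.4400/0.06 = -7.3333
ω₄ (RR) = (vx − vy + k·ωz)/r = -0.2600/0.06 = -4.3333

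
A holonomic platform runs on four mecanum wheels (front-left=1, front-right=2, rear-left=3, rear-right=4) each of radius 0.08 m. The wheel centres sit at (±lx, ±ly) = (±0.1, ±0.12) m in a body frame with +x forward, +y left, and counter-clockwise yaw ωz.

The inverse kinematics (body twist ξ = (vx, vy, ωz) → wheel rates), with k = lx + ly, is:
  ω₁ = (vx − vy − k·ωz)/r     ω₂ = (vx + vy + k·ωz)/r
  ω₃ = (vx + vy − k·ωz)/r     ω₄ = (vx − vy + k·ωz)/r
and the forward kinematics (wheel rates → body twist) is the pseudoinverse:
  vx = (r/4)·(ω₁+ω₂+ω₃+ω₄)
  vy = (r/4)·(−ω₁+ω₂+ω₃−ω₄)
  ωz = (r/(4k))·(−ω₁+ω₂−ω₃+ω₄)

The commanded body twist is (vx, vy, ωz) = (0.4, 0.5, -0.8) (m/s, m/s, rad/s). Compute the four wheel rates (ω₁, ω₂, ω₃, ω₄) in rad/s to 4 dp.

(0.9500, 9.0500, 13.4500, -3.4500)

k = lx + ly = 0.1 + 0.12 = 0.2200;  k·ωz = 0.2200·-0.8 = -0.1760
ω₁ (FL) = (vx − vy − k·ωz)/r = 0.0760/0.08 = 0.9500
ω₂ (FR) = (vx + vy + k·ωz)/r = 0.7240/0.08 = 9.0500
ω₃ (RL) = (vx + vy − k·ωz)/r = 1.0760/0.08 = 13.4500
ω₄ (RR) = (vx − vy + k·ωz)/r = -0.2760/0.08 = -3.4500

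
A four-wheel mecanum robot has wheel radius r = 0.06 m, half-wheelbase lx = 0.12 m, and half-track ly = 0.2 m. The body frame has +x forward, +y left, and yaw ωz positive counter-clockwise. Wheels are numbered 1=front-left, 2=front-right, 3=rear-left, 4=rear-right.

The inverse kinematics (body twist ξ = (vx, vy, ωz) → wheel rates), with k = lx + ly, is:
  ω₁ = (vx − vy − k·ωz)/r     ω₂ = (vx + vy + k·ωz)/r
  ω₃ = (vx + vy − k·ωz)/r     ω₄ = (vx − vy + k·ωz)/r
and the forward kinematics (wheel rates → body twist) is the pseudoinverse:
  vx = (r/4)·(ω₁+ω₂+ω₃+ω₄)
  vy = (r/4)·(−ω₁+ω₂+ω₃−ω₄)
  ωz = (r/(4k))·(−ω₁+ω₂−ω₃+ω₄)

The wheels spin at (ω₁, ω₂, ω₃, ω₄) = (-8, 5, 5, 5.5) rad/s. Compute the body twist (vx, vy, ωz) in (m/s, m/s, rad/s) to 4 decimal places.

k = lx + ly = 0.12 + 0.2 = 0.3200
ω₁+ω₂+ω₃+ω₄ = 7.5000  →  vx = (0.06/4)·7.5000 = 0.1125
−ω₁+ω₂+ω₃−ω₄ = 12.5000  →  vy = (0.06/4)·12.5000 = 0.1875
−ω₁+ω₂−ω₃+ω₄ = 13.5000  →  ωz = (0.06/1.2800)·13.5000 = 0.6328

(0.1125, 0.1875, 0.6328)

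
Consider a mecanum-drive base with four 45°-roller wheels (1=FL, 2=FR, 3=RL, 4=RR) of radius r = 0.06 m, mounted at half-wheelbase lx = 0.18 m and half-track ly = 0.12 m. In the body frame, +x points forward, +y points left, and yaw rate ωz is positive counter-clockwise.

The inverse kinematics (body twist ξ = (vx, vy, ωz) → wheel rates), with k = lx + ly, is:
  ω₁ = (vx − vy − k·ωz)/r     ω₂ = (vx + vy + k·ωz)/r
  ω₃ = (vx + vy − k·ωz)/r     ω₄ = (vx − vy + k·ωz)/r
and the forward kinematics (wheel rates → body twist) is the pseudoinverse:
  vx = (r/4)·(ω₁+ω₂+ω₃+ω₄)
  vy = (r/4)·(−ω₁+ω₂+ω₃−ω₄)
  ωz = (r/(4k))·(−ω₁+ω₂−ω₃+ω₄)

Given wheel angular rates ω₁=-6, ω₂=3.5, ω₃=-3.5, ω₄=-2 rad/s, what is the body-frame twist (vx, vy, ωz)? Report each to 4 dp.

k = lx + ly = 0.18 + 0.12 = 0.3000
ω₁+ω₂+ω₃+ω₄ = -8.0000  →  vx = (0.06/4)·-8.0000 = -0.1200
−ω₁+ω₂+ω₃−ω₄ = 8.0000  →  vy = (0.06/4)·8.0000 = 0.1200
−ω₁+ω₂−ω₃+ω₄ = 11.0000  →  ωz = (0.06/1.2000)·11.0000 = 0.5500

(-0.1200, 0.1200, 0.5500)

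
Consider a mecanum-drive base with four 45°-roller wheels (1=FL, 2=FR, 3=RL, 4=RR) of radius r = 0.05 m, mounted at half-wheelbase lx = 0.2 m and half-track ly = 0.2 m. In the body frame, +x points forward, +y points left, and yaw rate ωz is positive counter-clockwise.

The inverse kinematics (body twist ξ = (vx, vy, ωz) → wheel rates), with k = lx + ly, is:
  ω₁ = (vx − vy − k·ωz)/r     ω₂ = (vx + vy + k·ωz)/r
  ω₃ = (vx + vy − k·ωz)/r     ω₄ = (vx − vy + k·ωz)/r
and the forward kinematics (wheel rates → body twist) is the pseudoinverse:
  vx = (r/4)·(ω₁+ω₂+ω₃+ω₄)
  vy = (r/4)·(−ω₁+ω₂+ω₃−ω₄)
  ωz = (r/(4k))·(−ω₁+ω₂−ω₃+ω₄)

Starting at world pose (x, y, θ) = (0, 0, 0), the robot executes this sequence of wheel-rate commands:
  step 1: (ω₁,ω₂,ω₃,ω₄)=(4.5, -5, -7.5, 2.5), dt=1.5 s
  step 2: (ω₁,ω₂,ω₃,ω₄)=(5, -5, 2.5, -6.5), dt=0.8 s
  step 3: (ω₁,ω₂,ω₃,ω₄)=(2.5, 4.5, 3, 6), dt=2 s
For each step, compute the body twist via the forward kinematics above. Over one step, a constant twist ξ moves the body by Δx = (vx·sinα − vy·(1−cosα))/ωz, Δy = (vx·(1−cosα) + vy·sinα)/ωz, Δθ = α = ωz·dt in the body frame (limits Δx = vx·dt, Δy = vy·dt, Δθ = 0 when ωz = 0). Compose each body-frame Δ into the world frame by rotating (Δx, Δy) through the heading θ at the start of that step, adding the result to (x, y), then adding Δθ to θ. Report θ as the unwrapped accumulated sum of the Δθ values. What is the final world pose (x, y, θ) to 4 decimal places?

step 1: ξ=(vx,vy,ωz)=(-0.0688, -0.2437, 0.0156), dt=1.5 → body Δ=(-0.0988, -0.3668, 0.0234) → world pose (-0.0988, -0.3668, 0.0234)
step 2: ξ=(vx,vy,ωz)=(-0.0500, -0.0125, -0.5938), dt=0.8 → body Δ=(-0.0408, -0.0003, -0.4750) → world pose (-0.1397, -0.3681, -0.4516)
step 3: ξ=(vx,vy,ωz)=(0.2000, -0.0125, 0.1562), dt=2.0 → body Δ=(0.3974, 0.0374, 0.3125) → world pose (0.2342, -0.5078, -0.1391)

(0.2342, -0.5078, -0.1391)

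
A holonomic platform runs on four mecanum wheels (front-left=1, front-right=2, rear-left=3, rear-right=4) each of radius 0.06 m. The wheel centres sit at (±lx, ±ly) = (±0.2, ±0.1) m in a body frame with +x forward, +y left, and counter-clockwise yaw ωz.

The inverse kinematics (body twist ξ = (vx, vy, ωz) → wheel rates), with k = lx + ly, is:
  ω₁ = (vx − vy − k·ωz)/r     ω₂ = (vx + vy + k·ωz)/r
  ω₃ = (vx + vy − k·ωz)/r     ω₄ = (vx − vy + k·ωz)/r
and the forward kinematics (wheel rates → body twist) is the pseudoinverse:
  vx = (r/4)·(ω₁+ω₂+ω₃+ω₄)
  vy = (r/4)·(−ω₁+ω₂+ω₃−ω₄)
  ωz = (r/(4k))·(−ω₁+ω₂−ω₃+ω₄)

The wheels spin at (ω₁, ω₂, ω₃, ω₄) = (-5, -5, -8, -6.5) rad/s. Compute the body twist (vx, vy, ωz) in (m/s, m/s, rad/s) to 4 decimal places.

k = lx + ly = 0.2 + 0.1 = 0.3000
ω₁+ω₂+ω₃+ω₄ = -24.5000  →  vx = (0.06/4)·-24.5000 = -0.3675
−ω₁+ω₂+ω₃−ω₄ = -1.5000  →  vy = (0.06/4)·-1.5000 = -0.0225
−ω₁+ω₂−ω₃+ω₄ = 1.5000  →  ωz = (0.06/1.2000)·1.5000 = 0.0750

(-0.3675, -0.0225, 0.0750)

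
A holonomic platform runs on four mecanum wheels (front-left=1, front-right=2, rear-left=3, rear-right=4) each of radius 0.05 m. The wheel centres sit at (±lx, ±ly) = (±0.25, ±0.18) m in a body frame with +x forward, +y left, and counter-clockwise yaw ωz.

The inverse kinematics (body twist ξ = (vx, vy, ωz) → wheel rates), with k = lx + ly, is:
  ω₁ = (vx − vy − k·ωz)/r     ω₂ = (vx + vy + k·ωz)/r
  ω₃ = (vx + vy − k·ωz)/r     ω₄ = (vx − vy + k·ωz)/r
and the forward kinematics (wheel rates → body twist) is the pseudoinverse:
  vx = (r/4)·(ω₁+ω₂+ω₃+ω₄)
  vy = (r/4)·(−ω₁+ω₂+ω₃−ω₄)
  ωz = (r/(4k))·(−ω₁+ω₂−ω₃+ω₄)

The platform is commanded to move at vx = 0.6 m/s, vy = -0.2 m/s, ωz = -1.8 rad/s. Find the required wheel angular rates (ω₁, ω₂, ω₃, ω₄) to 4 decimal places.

k = lx + ly = 0.25 + 0.18 = 0.4300;  k·ωz = 0.4300·-1.8 = -0.7740
ω₁ (FL) = (vx − vy − k·ωz)/r = 1.5740/0.05 = 31.4800
ω₂ (FR) = (vx + vy + k·ωz)/r = -0.3740/0.05 = -7.4800
ω₃ (RL) = (vx + vy − k·ωz)/r = 1.1740/0.05 = 23.4800
ω₄ (RR) = (vx − vy + k·ωz)/r = 0.0260/0.05 = 0.5200

(31.4800, -7.4800, 23.4800, 0.5200)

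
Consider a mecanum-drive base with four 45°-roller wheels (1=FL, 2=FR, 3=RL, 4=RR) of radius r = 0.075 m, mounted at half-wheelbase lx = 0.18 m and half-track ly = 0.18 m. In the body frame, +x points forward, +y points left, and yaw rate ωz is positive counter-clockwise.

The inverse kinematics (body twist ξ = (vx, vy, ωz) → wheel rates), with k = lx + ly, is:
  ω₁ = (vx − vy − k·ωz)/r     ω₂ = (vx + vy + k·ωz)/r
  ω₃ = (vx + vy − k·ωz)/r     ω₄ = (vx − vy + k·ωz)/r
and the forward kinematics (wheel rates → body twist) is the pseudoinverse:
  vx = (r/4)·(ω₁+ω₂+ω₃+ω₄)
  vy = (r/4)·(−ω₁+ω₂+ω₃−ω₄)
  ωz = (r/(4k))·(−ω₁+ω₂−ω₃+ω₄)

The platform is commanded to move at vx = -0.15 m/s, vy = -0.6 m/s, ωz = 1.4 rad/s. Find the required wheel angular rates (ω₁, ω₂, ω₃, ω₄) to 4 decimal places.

k = lx + ly = 0.18 + 0.18 = 0.3600;  k·ωz = 0.3600·1.4 = 0.5040
ω₁ (FL) = (vx − vy − k·ωz)/r = -0.0540/0.075 = -0.7200
ω₂ (FR) = (vx + vy + k·ωz)/r = -0.2460/0.075 = -3.2800
ω₃ (RL) = (vx + vy − k·ωz)/r = -1.2540/0.075 = -16.7200
ω₄ (RR) = (vx − vy + k·ωz)/r = 0.9540/0.075 = 12.7200

(-0.7200, -3.2800, -16.7200, 12.7200)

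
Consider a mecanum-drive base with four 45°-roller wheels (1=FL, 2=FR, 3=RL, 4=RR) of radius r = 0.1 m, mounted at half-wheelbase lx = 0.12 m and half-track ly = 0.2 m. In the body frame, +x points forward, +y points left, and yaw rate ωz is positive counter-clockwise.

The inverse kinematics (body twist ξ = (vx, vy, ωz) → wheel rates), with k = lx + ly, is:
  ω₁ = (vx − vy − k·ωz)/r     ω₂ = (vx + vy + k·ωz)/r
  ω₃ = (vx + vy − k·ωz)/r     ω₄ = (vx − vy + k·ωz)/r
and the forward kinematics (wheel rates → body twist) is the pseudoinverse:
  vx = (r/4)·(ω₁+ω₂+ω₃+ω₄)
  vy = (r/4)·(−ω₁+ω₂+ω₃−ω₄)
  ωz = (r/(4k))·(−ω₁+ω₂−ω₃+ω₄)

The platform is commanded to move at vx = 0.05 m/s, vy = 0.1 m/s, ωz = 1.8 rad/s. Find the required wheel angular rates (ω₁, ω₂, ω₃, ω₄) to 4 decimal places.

(-6.2600, 7.2600, -4.2600, 5.2600)

k = lx + ly = 0.12 + 0.2 = 0.3200;  k·ωz = 0.3200·1.8 = 0.5760
ω₁ (FL) = (vx − vy − k·ωz)/r = -0.6260/0.1 = -6.2600
ω₂ (FR) = (vx + vy + k·ωz)/r = 0.7260/0.1 = 7.2600
ω₃ (RL) = (vx + vy − k·ωz)/r = -0.4260/0.1 = -4.2600
ω₄ (RR) = (vx − vy + k·ωz)/r = 0.5260/0.1 = 5.2600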